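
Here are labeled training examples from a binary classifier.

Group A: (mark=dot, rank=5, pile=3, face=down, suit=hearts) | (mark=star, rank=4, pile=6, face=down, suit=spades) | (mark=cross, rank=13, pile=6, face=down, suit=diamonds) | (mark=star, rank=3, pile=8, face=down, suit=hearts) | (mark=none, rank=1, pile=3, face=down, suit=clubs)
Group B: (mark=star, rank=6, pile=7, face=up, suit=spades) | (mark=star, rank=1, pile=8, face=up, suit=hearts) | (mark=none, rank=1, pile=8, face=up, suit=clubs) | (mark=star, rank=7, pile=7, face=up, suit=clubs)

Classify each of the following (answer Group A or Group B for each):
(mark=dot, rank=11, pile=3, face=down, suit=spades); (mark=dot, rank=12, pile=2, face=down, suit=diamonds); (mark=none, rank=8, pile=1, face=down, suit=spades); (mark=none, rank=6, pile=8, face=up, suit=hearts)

Group A, Group A, Group A, Group B

Every 'Group A' example satisfies: face is down. None of the 'Group B' examples do.
(mark=dot, rank=11, pile=3, face=down, suit=spades) — face is down, hence Group A. (mark=dot, rank=12, pile=2, face=down, suit=diamonds) — face is down, hence Group A. (mark=none, rank=8, pile=1, face=down, suit=spades) — face is down, hence Group A. (mark=none, rank=6, pile=8, face=up, suit=hearts) — face is up, hence Group B.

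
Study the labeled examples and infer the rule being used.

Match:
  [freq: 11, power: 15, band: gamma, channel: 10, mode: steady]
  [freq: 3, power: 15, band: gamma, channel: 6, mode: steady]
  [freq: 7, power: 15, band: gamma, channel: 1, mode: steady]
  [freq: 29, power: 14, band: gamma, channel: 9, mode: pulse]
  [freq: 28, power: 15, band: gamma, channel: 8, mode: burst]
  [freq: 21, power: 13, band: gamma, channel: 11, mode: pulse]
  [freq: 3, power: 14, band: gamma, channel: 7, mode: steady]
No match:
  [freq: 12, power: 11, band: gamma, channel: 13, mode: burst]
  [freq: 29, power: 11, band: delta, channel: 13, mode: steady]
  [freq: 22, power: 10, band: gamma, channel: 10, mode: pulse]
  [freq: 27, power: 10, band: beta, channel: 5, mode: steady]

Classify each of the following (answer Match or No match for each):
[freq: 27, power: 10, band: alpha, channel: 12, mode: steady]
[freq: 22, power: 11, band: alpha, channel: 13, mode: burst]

A rule that fits every label: power ≥ 13 — true of each 'Match' example, false of each 'No match' one.
[freq: 27, power: 10, band: alpha, channel: 12, mode: steady]: power = 10, does not satisfy this → No match. [freq: 22, power: 11, band: alpha, channel: 13, mode: burst]: power = 11, does not satisfy this → No match.

No match, No match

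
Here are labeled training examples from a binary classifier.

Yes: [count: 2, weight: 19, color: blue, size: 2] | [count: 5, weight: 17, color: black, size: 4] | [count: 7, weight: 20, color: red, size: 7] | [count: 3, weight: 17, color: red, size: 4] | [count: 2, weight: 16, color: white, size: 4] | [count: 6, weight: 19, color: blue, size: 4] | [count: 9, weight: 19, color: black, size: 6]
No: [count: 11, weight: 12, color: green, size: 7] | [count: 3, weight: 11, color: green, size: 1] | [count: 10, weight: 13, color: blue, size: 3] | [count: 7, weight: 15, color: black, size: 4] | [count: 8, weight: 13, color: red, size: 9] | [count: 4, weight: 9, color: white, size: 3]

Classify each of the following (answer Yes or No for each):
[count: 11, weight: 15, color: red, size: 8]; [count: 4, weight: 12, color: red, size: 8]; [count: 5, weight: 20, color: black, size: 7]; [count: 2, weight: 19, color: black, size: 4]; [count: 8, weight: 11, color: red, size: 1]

A rule that fits every label: weight ≥ 16 — true of each 'Yes' example, false of each 'No' one.
No: [count: 11, weight: 15, color: red, size: 8], since weight = 15. No: [count: 4, weight: 12, color: red, size: 8], since weight = 12. Yes: [count: 5, weight: 20, color: black, size: 7], since weight = 20. Yes: [count: 2, weight: 19, color: black, size: 4], since weight = 19. No: [count: 8, weight: 11, color: red, size: 1], since weight = 11.

No, No, Yes, Yes, No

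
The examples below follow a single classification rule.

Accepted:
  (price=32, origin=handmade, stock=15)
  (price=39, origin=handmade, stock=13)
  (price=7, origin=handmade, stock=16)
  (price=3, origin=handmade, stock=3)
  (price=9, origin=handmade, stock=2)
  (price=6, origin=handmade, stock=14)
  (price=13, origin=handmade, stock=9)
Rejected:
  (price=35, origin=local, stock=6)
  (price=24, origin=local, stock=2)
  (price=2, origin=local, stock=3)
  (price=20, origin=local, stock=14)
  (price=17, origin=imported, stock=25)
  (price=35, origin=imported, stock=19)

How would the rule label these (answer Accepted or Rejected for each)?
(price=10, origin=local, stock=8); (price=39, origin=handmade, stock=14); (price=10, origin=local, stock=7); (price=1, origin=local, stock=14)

Rejected, Accepted, Rejected, Rejected

The pattern is that an item is 'Accepted' exactly when: origin is handmade.
(price=10, origin=local, stock=8) — origin is local, hence Rejected.
(price=39, origin=handmade, stock=14) — origin is handmade, hence Accepted.
(price=10, origin=local, stock=7) — origin is local, hence Rejected.
(price=1, origin=local, stock=14) — origin is local, hence Rejected.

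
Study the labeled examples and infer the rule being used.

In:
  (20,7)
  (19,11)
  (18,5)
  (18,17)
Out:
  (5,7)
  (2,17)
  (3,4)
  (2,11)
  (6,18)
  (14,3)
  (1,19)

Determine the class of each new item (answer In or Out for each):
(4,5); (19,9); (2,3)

Out, In, Out

All 'In' examples share one property — first ≥ 17 — and every 'Out' example lacks it.
(4,5): first 4, fails this test → Out. (19,9): first 19, satisfies this → In. (2,3): first 2, fails this test → Out.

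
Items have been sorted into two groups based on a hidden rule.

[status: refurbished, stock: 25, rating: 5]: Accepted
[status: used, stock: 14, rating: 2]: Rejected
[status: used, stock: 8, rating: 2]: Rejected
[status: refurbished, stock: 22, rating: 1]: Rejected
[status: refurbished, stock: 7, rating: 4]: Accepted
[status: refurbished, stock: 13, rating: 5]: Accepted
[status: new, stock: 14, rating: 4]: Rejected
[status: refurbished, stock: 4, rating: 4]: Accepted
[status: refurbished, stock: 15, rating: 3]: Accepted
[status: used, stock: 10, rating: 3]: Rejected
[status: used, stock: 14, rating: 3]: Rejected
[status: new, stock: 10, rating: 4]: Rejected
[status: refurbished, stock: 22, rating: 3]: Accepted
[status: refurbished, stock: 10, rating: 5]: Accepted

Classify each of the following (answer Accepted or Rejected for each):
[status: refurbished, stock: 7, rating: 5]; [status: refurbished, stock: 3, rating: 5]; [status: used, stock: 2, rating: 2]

Accepted, Accepted, Rejected

The rule appears to be: status is refurbished AND rating ≥ 2.
[status: refurbished, stock: 7, rating: 5]: Accepted (status is refurbished, rating = 5). [status: refurbished, stock: 3, rating: 5]: Accepted (status is refurbished, rating = 5). [status: used, stock: 2, rating: 2]: Rejected (status is used, rating = 2).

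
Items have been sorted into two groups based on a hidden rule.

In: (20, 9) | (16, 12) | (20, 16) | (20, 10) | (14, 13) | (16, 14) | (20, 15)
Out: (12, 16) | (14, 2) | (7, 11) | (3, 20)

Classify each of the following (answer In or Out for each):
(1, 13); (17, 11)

Out, In

The distinguishing property — first > second AND sum ≥ 18 — holds for all the 'In' cases and none of the 'Out' cases.
(1, 13) — 1 < 13, 1+13 = 14, hence Out.
(17, 11) — 17 > 11, 17+11 = 28, hence In.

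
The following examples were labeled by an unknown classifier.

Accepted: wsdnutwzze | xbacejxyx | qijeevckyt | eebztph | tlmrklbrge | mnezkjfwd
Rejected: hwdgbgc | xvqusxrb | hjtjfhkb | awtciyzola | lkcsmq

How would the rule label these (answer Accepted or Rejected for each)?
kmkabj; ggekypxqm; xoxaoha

Rejected, Accepted, Rejected

The pattern is that an item is 'Accepted' exactly when: contains 'e'.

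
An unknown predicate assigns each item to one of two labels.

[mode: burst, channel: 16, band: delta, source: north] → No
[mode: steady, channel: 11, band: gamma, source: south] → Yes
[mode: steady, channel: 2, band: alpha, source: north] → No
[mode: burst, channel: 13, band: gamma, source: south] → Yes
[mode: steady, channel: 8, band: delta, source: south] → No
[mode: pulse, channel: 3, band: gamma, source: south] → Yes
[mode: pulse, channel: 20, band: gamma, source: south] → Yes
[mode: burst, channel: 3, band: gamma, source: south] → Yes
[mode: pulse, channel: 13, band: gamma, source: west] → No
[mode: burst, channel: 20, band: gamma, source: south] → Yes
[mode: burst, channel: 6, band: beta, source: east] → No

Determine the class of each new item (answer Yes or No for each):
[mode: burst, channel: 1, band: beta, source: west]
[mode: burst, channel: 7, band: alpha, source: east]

All 'Yes' examples share one property — band is gamma AND source is south — and every 'No' example lacks it.

No, No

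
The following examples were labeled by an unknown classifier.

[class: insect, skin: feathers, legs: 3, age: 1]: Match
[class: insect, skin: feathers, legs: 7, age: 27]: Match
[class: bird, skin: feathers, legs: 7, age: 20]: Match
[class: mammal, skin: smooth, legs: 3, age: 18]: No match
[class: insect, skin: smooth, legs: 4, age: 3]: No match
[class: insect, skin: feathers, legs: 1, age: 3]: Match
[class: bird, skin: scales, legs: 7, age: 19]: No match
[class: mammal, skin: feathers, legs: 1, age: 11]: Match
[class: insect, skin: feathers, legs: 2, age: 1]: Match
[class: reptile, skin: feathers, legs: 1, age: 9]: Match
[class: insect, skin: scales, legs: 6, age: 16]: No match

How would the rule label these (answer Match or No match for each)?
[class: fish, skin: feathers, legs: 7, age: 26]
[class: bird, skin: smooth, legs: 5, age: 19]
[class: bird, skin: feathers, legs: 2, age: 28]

A rule that fits every label: skin is feathers — true of each 'Match' example, false of each 'No match' one.

Match, No match, Match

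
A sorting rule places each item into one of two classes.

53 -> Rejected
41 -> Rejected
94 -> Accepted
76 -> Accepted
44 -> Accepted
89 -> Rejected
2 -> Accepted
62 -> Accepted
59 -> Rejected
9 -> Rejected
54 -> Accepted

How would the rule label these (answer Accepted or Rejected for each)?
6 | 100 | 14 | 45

Accepted, Accepted, Accepted, Rejected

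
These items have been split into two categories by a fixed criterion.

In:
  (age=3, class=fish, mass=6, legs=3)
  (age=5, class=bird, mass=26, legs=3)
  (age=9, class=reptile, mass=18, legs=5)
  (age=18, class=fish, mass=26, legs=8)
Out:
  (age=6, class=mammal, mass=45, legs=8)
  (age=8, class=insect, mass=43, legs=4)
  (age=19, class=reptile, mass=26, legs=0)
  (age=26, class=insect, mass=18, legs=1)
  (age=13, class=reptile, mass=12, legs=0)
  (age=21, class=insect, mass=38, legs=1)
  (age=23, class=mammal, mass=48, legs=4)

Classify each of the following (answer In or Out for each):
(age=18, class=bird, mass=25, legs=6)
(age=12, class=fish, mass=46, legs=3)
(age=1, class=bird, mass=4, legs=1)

In, Out, Out

The rule appears to be: mass ≤ 26 AND legs ≥ 3.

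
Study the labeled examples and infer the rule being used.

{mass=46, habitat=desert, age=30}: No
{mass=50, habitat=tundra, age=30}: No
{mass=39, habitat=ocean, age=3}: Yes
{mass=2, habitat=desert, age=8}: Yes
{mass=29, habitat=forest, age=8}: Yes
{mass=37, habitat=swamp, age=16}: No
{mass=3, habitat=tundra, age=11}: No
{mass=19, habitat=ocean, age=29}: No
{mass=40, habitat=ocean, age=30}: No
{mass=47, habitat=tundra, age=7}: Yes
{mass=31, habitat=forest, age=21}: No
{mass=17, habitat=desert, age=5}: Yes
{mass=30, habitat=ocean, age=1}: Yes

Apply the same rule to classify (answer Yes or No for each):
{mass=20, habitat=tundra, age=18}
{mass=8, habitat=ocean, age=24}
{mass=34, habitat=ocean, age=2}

A rule that fits every label: age ≤ 8 — true of each 'Yes' example, false of each 'No' one.
{mass=20, habitat=tundra, age=18} — age = 18, hence No.
{mass=8, habitat=ocean, age=24} — age = 24, hence No.
{mass=34, habitat=ocean, age=2} — age = 2, hence Yes.

No, No, Yes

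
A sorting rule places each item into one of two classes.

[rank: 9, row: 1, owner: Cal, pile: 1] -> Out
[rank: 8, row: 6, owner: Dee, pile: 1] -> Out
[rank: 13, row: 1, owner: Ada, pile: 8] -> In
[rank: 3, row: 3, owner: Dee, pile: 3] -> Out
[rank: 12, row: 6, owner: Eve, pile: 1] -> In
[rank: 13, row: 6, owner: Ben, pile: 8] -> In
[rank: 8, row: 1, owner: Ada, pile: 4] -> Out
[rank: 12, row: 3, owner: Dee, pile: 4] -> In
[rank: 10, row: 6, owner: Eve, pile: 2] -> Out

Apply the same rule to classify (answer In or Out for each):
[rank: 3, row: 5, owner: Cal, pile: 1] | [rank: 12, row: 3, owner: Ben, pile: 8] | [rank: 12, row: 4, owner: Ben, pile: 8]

Rule: rank ≥ 12. This holds for each 'In' example and fails for each 'Out' one.
Out: [rank: 3, row: 5, owner: Cal, pile: 1], since rank = 3.
In: [rank: 12, row: 3, owner: Ben, pile: 8], since rank = 12.
In: [rank: 12, row: 4, owner: Ben, pile: 8], since rank = 12.

Out, In, In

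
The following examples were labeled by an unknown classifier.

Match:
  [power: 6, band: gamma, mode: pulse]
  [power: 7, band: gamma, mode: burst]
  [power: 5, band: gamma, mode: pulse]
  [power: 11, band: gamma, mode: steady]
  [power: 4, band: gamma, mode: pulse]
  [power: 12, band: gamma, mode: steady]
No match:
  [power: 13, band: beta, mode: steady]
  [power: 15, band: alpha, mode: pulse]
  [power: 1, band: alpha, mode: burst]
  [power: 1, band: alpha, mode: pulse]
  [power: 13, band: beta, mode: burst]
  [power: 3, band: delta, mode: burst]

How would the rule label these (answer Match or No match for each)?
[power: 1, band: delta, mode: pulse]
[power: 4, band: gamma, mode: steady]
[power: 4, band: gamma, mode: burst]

No match, Match, Match

Every 'Match' example satisfies: band is gamma. None of the 'No match' examples do.
[power: 1, band: delta, mode: pulse]: band is delta — doesn't qualify, so No match. [power: 4, band: gamma, mode: steady]: band is gamma — qualifies, so Match. [power: 4, band: gamma, mode: burst]: band is gamma — qualifies, so Match.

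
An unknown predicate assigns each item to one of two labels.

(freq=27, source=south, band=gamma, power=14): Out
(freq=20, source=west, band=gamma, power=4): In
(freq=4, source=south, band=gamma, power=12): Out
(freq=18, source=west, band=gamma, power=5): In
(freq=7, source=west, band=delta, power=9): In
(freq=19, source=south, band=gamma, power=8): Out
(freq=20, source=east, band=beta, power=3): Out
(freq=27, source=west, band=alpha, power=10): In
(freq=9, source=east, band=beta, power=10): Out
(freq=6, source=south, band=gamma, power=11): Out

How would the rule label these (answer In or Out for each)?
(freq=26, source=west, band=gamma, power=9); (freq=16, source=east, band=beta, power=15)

In, Out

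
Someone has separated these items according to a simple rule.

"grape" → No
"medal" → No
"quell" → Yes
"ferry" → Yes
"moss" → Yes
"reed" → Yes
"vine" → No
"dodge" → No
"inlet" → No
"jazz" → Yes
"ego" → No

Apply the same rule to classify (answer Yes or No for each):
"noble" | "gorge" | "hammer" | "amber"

No, No, Yes, No

The rule appears to be: has a double letter.
"noble": no doubled letter — does not fit, so No. "gorge": no doubled letter — does not fit, so No. "hammer": 'mm' doubled — fits, so Yes. "amber": no doubled letter — does not fit, so No.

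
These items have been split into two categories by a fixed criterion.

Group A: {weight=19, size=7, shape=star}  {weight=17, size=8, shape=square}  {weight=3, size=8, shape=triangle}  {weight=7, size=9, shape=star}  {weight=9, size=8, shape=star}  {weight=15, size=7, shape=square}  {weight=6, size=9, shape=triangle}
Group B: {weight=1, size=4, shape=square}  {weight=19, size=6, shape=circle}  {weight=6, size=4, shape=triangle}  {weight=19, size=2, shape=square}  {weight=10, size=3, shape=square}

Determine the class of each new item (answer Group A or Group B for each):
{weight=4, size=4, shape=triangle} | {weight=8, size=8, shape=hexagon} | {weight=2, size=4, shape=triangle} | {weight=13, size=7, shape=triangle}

Every 'Group A' example satisfies: size ≥ 7. None of the 'Group B' examples do.
{weight=4, size=4, shape=triangle}: size = 4 — lacks this property, so Group B.
{weight=8, size=8, shape=hexagon}: size = 8 — has this property, so Group A.
{weight=2, size=4, shape=triangle}: size = 4 — lacks this property, so Group B.
{weight=13, size=7, shape=triangle}: size = 7 — has this property, so Group A.

Group B, Group A, Group B, Group A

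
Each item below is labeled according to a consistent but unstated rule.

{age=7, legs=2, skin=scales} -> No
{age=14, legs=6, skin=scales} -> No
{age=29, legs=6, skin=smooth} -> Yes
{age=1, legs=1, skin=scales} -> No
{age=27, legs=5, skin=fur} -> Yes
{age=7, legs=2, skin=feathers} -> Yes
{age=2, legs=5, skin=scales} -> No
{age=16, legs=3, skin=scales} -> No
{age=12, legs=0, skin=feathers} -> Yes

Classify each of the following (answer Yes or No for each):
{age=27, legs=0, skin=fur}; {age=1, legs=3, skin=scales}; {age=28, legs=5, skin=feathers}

The pattern is that an item is 'Yes' exactly when: skin is not scales.
Yes: {age=27, legs=0, skin=fur}, since skin is fur.
No: {age=1, legs=3, skin=scales}, since skin is scales.
Yes: {age=28, legs=5, skin=feathers}, since skin is feathers.

Yes, No, Yes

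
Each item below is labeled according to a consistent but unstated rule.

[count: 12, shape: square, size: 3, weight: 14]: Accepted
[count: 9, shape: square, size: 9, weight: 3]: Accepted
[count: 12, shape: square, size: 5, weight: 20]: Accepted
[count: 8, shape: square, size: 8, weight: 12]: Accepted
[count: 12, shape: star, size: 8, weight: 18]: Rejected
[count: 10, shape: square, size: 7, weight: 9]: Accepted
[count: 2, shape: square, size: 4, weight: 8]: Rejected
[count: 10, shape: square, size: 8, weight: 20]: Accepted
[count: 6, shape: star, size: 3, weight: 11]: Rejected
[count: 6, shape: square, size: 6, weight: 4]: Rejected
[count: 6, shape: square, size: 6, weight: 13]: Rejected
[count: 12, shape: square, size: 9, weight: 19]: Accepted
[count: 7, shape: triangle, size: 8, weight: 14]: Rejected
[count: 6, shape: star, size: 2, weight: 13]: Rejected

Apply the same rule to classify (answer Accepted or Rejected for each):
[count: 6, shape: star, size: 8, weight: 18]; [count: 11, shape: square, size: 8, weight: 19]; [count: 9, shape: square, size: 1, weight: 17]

The distinguishing property — shape is square AND count ≥ 7 — holds for all the 'Accepted' cases and none of the 'Rejected' cases.
[count: 6, shape: star, size: 8, weight: 18] → shape is star, count = 6 → Rejected. [count: 11, shape: square, size: 8, weight: 19] → shape is square, count = 11 → Accepted. [count: 9, shape: square, size: 1, weight: 17] → shape is square, count = 9 → Accepted.

Rejected, Accepted, Accepted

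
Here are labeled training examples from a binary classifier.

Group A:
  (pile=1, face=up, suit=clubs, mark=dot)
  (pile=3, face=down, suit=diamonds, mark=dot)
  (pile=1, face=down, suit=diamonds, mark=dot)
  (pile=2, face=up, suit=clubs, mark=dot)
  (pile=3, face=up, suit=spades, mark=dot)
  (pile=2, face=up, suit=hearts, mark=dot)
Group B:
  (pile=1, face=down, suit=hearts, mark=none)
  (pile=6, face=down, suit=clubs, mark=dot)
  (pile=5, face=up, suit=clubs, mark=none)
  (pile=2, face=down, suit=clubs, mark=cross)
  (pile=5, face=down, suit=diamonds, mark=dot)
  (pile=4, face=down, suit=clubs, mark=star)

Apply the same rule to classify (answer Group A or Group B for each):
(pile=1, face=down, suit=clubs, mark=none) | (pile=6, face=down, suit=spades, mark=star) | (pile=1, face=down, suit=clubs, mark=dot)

Group B, Group B, Group A

All 'Group A' examples share one property — mark is dot AND pile ≤ 3 — and every 'Group B' example lacks it.
Group B: (pile=1, face=down, suit=clubs, mark=none), since mark is none, pile = 1.
Group B: (pile=6, face=down, suit=spades, mark=star), since mark is star, pile = 6.
Group A: (pile=1, face=down, suit=clubs, mark=dot), since mark is dot, pile = 1.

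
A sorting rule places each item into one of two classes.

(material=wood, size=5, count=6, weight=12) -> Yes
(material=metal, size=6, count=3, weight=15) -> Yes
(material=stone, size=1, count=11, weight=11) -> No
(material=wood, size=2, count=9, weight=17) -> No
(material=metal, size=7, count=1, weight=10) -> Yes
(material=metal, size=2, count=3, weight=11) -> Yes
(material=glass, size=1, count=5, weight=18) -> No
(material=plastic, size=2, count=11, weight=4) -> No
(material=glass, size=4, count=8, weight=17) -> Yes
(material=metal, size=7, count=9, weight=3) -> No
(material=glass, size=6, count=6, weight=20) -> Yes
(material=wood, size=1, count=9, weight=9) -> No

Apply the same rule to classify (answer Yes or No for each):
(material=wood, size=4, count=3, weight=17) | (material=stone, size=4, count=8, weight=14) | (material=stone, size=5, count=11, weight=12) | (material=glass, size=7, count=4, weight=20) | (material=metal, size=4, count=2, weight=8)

The pattern is that an item is 'Yes' exactly when: size ≥ 2 AND count ≤ 8.

Yes, Yes, No, Yes, Yes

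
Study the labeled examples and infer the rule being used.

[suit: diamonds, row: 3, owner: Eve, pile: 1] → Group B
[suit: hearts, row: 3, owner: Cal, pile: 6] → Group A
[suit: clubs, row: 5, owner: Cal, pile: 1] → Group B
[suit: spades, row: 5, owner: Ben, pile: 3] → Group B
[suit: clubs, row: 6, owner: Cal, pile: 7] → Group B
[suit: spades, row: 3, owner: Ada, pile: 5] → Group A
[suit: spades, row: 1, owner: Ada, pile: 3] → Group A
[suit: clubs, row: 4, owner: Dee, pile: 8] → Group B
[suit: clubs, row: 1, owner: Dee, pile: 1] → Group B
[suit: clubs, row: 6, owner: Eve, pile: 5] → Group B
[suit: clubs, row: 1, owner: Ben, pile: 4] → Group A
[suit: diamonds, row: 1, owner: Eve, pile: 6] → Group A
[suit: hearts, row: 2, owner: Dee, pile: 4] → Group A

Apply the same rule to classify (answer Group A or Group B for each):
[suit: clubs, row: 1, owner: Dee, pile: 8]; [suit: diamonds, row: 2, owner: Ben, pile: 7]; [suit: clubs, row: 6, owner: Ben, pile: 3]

'Group A' ⟺ row ≤ 3 AND pile ≥ 3.

Group A, Group A, Group B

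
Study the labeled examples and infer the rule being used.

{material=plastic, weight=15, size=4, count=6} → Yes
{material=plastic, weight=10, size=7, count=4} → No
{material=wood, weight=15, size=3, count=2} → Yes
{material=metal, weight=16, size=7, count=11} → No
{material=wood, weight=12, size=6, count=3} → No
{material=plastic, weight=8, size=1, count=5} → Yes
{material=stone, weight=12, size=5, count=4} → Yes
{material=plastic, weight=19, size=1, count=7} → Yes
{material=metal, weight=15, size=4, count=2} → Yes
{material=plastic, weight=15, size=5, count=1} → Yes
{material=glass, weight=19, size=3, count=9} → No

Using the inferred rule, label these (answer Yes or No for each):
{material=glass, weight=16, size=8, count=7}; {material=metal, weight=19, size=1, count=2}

The classifier is using: size ≤ 5 AND count ≤ 7.
{material=glass, weight=16, size=8, count=7}: size = 8, count = 7 — does not pass, so No.
{material=metal, weight=19, size=1, count=2}: size = 1, count = 2 — passes, so Yes.

No, Yes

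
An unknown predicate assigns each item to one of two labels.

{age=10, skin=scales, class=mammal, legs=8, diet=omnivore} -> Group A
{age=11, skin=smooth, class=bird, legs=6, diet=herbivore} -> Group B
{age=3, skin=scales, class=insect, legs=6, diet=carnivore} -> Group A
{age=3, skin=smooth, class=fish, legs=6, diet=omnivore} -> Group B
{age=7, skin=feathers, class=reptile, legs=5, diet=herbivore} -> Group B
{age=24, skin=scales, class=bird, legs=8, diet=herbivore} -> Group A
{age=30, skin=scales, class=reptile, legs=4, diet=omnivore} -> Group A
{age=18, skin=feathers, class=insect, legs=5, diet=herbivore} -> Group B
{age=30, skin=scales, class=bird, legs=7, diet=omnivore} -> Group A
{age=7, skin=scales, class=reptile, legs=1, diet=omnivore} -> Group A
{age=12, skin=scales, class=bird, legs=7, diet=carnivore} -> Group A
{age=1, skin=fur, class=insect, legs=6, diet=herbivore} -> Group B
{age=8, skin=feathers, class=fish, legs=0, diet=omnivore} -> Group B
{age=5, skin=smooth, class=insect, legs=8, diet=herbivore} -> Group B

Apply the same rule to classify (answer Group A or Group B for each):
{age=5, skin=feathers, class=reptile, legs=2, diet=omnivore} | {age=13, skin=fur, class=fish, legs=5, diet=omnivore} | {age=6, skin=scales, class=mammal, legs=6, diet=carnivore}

Group B, Group B, Group A

The simplest hypothesis consistent with all the labels is: skin is scales.
{age=5, skin=feathers, class=reptile, legs=2, diet=omnivore} — skin is feathers, hence Group B. {age=13, skin=fur, class=fish, legs=5, diet=omnivore} — skin is fur, hence Group B. {age=6, skin=scales, class=mammal, legs=6, diet=carnivore} — skin is scales, hence Group A.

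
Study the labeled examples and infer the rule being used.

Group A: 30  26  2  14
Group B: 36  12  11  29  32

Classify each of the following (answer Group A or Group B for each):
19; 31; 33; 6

Group B, Group B, Group B, Group A

All 'Group A' examples share one property — ≡ 2 (mod 4) — and every 'Group B' example lacks it.
19: 19 mod 4 = 3, fails this test → Group B.
31: 31 mod 4 = 3, fails this test → Group B.
33: 33 mod 4 = 1, fails this test → Group B.
6: 6 mod 4 = 2, satisfies this → Group A.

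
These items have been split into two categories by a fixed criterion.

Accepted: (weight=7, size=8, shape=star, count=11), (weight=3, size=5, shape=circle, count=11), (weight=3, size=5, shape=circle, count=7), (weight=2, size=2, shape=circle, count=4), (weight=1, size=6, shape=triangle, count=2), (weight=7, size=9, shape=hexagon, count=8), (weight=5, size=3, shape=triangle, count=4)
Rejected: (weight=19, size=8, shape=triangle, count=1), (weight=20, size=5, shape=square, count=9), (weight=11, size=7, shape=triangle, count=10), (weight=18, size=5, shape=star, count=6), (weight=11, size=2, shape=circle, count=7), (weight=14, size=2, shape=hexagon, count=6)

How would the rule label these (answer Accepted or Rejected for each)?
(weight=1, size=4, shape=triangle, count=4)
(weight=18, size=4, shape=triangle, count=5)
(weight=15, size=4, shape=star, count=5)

Accepted, Rejected, Rejected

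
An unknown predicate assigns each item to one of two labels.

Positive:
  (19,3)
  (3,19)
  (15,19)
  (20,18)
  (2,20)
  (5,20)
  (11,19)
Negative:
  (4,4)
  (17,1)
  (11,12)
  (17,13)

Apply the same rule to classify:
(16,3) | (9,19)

Negative, Positive

The distinguishing property — max ≥ 18 — holds for all the 'Positive' cases and none of the 'Negative' cases.
(16,3): max 16 — does not fit, so Negative. (9,19): max 19 — passes, so Positive.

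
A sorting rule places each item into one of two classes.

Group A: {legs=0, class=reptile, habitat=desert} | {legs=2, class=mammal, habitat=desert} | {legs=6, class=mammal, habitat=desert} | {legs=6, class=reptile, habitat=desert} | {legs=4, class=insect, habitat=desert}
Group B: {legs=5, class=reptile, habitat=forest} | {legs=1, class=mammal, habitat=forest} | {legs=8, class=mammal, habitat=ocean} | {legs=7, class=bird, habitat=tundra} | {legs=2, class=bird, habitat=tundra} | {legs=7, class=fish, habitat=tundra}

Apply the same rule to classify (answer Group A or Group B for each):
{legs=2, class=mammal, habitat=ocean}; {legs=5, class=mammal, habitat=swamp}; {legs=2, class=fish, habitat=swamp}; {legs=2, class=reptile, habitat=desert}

Every 'Group A' example satisfies: habitat is desert. None of the 'Group B' examples do.
{legs=2, class=mammal, habitat=ocean} → habitat is ocean → Group B. {legs=5, class=mammal, habitat=swamp} → habitat is swamp → Group B. {legs=2, class=fish, habitat=swamp} → habitat is swamp → Group B. {legs=2, class=reptile, habitat=desert} → habitat is desert → Group A.

Group B, Group B, Group B, Group A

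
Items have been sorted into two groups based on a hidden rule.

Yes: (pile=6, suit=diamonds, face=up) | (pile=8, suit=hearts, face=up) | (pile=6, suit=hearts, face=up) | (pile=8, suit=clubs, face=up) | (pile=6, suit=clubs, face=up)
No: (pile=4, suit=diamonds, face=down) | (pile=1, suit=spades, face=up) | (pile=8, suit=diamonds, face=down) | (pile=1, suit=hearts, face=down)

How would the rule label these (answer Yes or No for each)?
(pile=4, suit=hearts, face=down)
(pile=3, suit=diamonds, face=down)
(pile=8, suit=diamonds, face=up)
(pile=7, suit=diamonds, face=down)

The pattern is that an item is 'Yes' exactly when: face is up AND pile ≥ 4.
No: (pile=4, suit=hearts, face=down), since face is down, pile = 4. No: (pile=3, suit=diamonds, face=down), since face is down, pile = 3. Yes: (pile=8, suit=diamonds, face=up), since face is up, pile = 8. No: (pile=7, suit=diamonds, face=down), since face is down, pile = 7.

No, No, Yes, No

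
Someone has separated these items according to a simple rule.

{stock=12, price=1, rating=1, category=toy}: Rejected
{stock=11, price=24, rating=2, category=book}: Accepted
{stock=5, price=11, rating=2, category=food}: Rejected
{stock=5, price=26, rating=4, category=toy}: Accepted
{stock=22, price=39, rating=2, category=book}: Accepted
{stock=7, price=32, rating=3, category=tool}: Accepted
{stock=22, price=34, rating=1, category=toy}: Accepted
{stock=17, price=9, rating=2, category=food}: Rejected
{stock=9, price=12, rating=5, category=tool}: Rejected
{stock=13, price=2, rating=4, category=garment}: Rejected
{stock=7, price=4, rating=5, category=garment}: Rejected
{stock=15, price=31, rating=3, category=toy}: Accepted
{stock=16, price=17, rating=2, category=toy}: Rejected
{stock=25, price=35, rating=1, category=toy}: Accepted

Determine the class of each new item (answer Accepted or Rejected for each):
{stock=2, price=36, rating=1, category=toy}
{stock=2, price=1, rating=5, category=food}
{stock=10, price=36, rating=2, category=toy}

A rule that fits every label: price ≥ 24 — true of each 'Accepted' example, false of each 'Rejected' one.
{stock=2, price=36, rating=1, category=toy} → price = 36 → Accepted. {stock=2, price=1, rating=5, category=food} → price = 1 → Rejected. {stock=10, price=36, rating=2, category=toy} → price = 36 → Accepted.

Accepted, Rejected, Accepted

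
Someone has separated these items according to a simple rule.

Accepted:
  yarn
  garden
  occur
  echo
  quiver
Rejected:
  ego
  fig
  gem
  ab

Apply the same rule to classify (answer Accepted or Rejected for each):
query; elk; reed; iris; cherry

A rule that fits every label: length ≥ 4 — true of each 'Accepted' example, false of each 'Rejected' one.
query: Accepted (length 5). elk: Rejected (length 3). reed: Accepted (length 4). iris: Accepted (length 4). cherry: Accepted (length 6).

Accepted, Rejected, Accepted, Accepted, Accepted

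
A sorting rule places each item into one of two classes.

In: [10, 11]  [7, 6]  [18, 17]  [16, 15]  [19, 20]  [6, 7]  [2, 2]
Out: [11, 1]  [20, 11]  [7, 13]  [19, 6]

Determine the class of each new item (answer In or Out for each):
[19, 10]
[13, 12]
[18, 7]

One predicate separates the groups cleanly: |first − second| ≤ 1.
[19, 10] — |19−10| = 9, hence Out. [13, 12] — |13−12| = 1, hence In. [18, 7] — |18−7| = 11, hence Out.

Out, In, Out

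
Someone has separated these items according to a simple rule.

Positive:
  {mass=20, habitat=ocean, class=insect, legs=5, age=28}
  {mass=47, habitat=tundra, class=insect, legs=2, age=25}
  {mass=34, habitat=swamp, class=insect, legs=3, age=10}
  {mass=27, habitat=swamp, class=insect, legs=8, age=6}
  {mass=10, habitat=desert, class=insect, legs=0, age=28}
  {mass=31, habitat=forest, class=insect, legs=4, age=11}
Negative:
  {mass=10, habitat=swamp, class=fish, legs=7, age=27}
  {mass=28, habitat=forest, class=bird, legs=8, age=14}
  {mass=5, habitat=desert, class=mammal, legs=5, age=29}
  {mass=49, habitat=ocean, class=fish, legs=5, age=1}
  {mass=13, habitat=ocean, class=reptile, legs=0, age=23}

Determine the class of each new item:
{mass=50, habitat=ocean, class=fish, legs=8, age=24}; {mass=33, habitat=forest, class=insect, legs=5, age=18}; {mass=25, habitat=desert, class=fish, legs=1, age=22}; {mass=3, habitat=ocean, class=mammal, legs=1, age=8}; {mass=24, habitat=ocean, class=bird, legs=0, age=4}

Negative, Positive, Negative, Negative, Negative

Every 'Positive' example satisfies: class is insect. None of the 'Negative' examples do.
{mass=50, habitat=ocean, class=fish, legs=8, age=24}: class is fish — doesn't match, so Negative. {mass=33, habitat=forest, class=insect, legs=5, age=18}: class is insect — passes, so Positive. {mass=25, habitat=desert, class=fish, legs=1, age=22}: class is fish — doesn't match, so Negative. {mass=3, habitat=ocean, class=mammal, legs=1, age=8}: class is mammal — doesn't match, so Negative. {mass=24, habitat=ocean, class=bird, legs=0, age=4}: class is bird — doesn't match, so Negative.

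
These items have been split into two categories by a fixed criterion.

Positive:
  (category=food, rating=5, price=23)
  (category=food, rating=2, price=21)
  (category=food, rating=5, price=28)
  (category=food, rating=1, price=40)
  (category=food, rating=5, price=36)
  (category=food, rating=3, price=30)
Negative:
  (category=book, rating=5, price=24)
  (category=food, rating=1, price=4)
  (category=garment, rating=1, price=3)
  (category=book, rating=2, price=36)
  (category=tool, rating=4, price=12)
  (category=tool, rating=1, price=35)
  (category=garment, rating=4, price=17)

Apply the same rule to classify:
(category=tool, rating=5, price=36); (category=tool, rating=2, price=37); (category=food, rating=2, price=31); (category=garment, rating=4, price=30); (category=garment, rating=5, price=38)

Negative, Negative, Positive, Negative, Negative

A rule that fits every label: category is food AND price ≥ 12 — true of each 'Positive' example, false of each 'Negative' one.
(category=tool, rating=5, price=36): category is tool, price = 36 — fails the rule, so Negative.
(category=tool, rating=2, price=37): category is tool, price = 37 — fails the rule, so Negative.
(category=food, rating=2, price=31): category is food, price = 31 — matches, so Positive.
(category=garment, rating=4, price=30): category is garment, price = 30 — fails the rule, so Negative.
(category=garment, rating=5, price=38): category is garment, price = 38 — fails the rule, so Negative.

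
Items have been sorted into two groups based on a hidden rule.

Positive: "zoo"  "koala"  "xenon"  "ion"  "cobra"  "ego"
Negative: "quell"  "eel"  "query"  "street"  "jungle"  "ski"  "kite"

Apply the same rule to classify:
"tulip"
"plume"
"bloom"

Negative, Negative, Positive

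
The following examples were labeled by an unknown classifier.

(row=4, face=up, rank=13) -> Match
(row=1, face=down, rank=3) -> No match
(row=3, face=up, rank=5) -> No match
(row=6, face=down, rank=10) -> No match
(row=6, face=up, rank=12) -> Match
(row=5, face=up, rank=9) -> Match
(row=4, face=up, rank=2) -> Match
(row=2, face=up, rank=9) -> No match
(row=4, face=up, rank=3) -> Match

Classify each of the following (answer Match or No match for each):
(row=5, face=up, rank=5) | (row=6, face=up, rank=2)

The rule appears to be: face is up AND row ≥ 4.
(row=5, face=up, rank=5): face is up, row = 5 — checks out, so Match.
(row=6, face=up, rank=2): face is up, row = 6 — checks out, so Match.

Match, Match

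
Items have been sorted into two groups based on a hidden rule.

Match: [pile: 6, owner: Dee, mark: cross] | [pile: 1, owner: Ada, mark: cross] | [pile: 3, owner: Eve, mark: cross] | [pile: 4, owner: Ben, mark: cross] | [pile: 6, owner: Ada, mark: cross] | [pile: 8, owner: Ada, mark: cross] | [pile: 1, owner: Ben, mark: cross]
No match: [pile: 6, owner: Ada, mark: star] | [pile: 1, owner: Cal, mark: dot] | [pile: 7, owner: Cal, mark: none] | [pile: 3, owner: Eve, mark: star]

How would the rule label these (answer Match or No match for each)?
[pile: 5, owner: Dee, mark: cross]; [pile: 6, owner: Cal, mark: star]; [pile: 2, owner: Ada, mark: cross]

The common property of the 'Match' items is: mark is cross. No 'No match' item has it.
[pile: 5, owner: Dee, mark: cross] → mark is cross → Match. [pile: 6, owner: Cal, mark: star] → mark is star → No match. [pile: 2, owner: Ada, mark: cross] → mark is cross → Match.

Match, No match, Match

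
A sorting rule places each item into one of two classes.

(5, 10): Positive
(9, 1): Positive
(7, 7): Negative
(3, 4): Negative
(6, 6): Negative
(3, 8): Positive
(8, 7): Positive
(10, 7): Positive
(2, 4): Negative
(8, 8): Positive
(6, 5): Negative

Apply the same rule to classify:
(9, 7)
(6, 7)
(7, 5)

Positive, Negative, Negative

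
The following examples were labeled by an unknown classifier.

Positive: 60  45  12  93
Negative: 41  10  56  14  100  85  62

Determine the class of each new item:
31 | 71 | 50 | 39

Negative, Negative, Negative, Positive

All 'Positive' examples share one property — multiple of 3 — and every 'Negative' example lacks it.
Negative: 31, since 31 = 3·10 + 1. Negative: 71, since 71 = 3·23 + 2. Negative: 50, since 50 = 3·16 + 2. Positive: 39, since 39 = 3·13.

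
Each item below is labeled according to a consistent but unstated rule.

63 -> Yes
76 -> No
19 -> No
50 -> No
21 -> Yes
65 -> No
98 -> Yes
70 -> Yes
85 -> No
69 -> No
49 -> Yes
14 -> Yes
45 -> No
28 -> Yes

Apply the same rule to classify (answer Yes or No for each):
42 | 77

Yes, Yes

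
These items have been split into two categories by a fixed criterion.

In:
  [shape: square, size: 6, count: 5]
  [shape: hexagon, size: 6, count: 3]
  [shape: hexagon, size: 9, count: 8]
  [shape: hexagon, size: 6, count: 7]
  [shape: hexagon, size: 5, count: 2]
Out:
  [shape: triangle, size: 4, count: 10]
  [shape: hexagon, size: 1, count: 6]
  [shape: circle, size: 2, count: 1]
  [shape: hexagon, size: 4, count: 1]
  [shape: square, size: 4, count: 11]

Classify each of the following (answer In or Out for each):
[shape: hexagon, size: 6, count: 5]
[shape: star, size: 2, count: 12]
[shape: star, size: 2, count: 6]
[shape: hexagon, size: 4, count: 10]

In, Out, Out, Out

'In' ⟺ size ≥ 5.
[shape: hexagon, size: 6, count: 5]: size = 6 — meets the rule, so In.
[shape: star, size: 2, count: 12]: size = 2 — doesn't qualify, so Out.
[shape: star, size: 2, count: 6]: size = 2 — doesn't qualify, so Out.
[shape: hexagon, size: 4, count: 10]: size = 4 — doesn't qualify, so Out.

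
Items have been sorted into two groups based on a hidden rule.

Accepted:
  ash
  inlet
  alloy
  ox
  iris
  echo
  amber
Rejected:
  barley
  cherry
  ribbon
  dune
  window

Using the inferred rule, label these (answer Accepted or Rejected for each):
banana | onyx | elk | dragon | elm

Rejected, Accepted, Accepted, Rejected, Accepted

The simplest hypothesis consistent with all the labels is: starts with a vowel.
banana: starts with 'b', does not satisfy this → Rejected. onyx: starts with 'o', satisfies this → Accepted. elk: starts with 'e', satisfies this → Accepted. dragon: starts with 'd', does not satisfy this → Rejected. elm: starts with 'e', satisfies this → Accepted.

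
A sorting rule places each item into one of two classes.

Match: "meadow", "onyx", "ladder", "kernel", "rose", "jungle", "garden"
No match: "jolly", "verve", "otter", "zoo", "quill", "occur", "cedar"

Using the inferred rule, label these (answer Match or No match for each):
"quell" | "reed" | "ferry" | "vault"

No match, Match, No match, No match

The pattern is that an item is 'Match' exactly when: even length.
"quell": length 5, does not satisfy this → No match.
"reed": length 4, matches → Match.
"ferry": length 5, does not satisfy this → No match.
"vault": length 5, does not satisfy this → No match.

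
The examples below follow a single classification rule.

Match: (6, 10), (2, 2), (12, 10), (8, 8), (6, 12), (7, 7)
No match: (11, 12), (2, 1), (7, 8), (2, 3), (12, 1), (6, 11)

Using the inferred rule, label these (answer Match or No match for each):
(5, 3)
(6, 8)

Match, Match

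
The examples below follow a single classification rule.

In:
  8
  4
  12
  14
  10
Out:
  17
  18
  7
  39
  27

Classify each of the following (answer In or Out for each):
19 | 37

One predicate separates the groups cleanly: even AND at most 14.

Out, Out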